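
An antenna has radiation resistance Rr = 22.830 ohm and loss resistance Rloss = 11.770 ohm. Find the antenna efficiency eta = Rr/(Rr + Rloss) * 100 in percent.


eta = 22.830 / (22.830 + 11.770) * 100 = 65.98%

65.98%


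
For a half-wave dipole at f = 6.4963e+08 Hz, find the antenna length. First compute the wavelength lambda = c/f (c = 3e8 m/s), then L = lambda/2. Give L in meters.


lambda = c / f = 3.0000e+08 / 6.4963e+08 = 0.4618013 m
L = lambda / 2 = 0.4618013 / 2 = 0.2309 m

0.2309 m


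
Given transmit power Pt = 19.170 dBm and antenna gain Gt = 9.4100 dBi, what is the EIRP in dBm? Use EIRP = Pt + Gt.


EIRP = Pt + Gt = 19.170 + 9.4100 = 28.58 dBm

28.58 dBm


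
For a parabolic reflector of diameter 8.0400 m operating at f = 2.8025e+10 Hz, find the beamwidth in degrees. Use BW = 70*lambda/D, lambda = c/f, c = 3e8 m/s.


lambda = c / f = 3.0000e+08 / 2.8025e+10 = 0.01070473 m
BW = 70 * 0.01070473 / 8.0400 = 0.09320 deg

0.09320 deg


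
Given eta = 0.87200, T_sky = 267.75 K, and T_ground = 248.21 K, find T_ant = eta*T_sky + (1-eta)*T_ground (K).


T_ant = 0.87200 * 267.75 + (1 - 0.87200) * 248.21 = 265.2 K

265.2 K


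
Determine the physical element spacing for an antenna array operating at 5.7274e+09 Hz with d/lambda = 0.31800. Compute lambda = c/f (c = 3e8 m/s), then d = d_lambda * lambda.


lambda = c / f = 3.0000e+08 / 5.7274e+09 = 0.05237979 m
d = 0.31800 * 0.05237979 = 0.01666 m

0.01666 m


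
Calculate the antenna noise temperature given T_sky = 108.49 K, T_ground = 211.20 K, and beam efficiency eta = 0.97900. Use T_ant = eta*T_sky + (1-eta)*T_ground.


T_ant = 0.97900 * 108.49 + (1 - 0.97900) * 211.20 = 110.6 K

110.6 K


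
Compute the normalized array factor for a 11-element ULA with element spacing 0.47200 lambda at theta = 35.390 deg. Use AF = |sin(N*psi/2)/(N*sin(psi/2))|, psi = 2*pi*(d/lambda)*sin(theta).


psi = 2*pi*0.47200*sin(35.390 deg) = 1.717531 rad
AF = |sin(11*1.717531/2) / (11*sin(1.717531/2))| = 2.599e-03

2.599e-03


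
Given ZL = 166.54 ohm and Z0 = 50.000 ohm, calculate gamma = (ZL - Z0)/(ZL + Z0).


gamma = (166.54 - 50.000) / (166.54 + 50.000) = 0.5382

0.5382


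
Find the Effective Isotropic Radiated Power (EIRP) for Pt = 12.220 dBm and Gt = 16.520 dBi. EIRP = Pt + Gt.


EIRP = Pt + Gt = 12.220 + 16.520 = 28.74 dBm

28.74 dBm


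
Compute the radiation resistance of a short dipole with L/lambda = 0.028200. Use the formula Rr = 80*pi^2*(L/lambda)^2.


Rr = 80 * pi^2 * (0.028200)^2 = 80 * 9.869604 * 7.952400e-04 = 0.6279 ohm

0.6279 ohm


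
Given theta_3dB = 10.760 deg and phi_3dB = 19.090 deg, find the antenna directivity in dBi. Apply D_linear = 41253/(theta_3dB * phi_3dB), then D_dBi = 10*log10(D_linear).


D_linear = 41253 / (10.760 * 19.090) = 200.8340
D_dBi = 10 * log10(200.8340) = 23.03 dBi

23.03 dBi


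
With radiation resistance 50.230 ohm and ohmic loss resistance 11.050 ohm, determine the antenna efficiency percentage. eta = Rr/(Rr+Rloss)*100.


eta = 50.230 / (50.230 + 11.050) * 100 = 81.97%

81.97%


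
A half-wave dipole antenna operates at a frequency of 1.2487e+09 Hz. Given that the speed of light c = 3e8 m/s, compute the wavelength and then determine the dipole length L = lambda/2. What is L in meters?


lambda = c / f = 3.0000e+08 / 1.2487e+09 = 0.2402499 m
L = lambda / 2 = 0.2402499 / 2 = 0.1201 m

0.1201 m


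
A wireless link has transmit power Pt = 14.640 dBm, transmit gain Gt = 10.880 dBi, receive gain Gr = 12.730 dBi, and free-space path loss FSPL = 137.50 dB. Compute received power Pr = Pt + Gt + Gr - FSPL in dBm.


Pr = 14.640 + 10.880 + 12.730 - 137.50 = -99.25 dBm

-99.25 dBm


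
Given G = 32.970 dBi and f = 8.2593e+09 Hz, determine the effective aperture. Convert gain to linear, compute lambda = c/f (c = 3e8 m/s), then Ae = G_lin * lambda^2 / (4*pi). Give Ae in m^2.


lambda = c / f = 3.0000e+08 / 8.2593e+09 = 0.03632269 m
G_linear = 10^(32.970/10) = 1981.527
Ae = G_linear * lambda^2 / (4*pi) = 1981.527 * 0.03632269^2 / (4*pi) = 0.2080 m^2

0.2080 m^2


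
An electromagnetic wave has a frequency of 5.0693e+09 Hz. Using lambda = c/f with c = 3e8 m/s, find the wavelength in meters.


lambda = c / f = 3.0000e+08 / 5.0693e+09 = 0.05918 m

0.05918 m


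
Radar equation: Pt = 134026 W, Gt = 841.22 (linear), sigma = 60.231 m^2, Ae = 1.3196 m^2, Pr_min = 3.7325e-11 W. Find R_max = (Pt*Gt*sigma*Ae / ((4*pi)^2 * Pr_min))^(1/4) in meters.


R^4 = 134026*841.22*60.231*1.3196 / ((4*pi)^2 * 3.7325e-11) = 1.520343e+18
R_max = 1.520343e+18^0.25 = 35114 m

35114 m


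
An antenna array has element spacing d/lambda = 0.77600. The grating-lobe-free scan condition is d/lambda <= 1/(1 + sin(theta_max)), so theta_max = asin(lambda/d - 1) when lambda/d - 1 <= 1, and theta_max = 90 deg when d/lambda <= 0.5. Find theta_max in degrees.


lambda/d - 1 = 1/0.77600 - 1 = 0.2886598
theta_max = asin(0.2886598) = 16.78 deg

16.78 deg


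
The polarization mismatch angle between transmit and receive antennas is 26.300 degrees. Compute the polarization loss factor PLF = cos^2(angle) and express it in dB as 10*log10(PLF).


PLF_linear = cos^2(26.300 deg) = 0.8036879
PLF_dB = 10 * log10(0.8036879) = -0.9491 dB

-0.9491 dB


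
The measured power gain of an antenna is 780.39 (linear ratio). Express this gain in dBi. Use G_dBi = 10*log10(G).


G_dBi = 10 * log10(780.39) = 28.92 dBi

28.92 dBi


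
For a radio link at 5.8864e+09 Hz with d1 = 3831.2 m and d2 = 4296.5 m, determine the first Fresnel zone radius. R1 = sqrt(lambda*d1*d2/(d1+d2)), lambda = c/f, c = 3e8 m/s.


lambda = c / f = 3.0000e+08 / 5.8864e+09 = 0.05096494 m
R1 = sqrt(0.05096494 * 3831.2 * 4296.5 / (3831.2 + 4296.5)) = 10.16 m

10.16 m


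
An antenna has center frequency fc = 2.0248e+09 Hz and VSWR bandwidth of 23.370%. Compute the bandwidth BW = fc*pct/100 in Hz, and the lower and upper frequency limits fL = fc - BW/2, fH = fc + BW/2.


BW = 2.0248e+09 * 23.370/100 = 4.731958e+08 Hz
fL = 2.0248e+09 - 4.731958e+08/2 = 1.788e+09 Hz
fH = 2.0248e+09 + 4.731958e+08/2 = 2.261e+09 Hz

BW=4.732e+08 Hz, fL=1.788e+09 Hz, fH=2.261e+09 Hz


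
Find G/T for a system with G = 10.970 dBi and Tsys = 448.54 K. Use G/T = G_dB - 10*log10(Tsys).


G/T = 10.970 - 10*log10(448.54) = 10.970 - 26.51801 = -15.55 dB/K

-15.55 dB/K


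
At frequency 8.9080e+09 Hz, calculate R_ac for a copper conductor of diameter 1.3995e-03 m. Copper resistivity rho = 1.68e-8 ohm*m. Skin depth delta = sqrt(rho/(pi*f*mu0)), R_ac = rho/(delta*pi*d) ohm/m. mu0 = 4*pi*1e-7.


delta = sqrt(1.68e-8 / (pi * 8.9080e+09 * 4*pi*1e-7)) = 6.911697e-07 m
R_ac = 1.68e-8 / (6.911697e-07 * pi * 1.3995e-03) = 5.528 ohm/m

5.528 ohm/m


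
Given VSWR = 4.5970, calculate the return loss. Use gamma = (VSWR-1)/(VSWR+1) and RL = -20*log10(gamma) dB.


gamma = (4.5970 - 1) / (4.5970 + 1) = 0.6426657
RL = -20 * log10(0.6426657) = 3.840 dB

3.840 dB


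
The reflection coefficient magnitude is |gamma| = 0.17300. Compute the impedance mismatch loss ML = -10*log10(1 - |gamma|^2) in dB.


ML = -10 * log10(1 - 0.17300^2) = -10 * log10(0.970071) = 0.1320 dB

0.1320 dB


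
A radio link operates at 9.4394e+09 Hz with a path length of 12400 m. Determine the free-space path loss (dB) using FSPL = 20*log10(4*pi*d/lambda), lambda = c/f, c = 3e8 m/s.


lambda = c / f = 3.0000e+08 / 9.4394e+09 = 0.03178168 m
FSPL = 20 * log10(4*pi*12400/0.03178168) = 133.8 dB

133.8 dB


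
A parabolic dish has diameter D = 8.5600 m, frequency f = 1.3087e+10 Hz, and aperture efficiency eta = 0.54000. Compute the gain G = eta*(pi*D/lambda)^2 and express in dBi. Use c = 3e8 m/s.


lambda = c / f = 3.0000e+08 / 1.3087e+10 = 0.02292351 m
G_linear = 0.54000 * (pi * 8.5600 / 0.02292351)^2 = 743154.0
G_dBi = 10 * log10(743154.0) = 58.71 dBi

58.71 dBi


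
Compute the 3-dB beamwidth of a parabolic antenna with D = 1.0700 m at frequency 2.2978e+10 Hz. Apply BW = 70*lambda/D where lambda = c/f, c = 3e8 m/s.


lambda = c / f = 3.0000e+08 / 2.2978e+10 = 0.01305597 m
BW = 70 * 0.01305597 / 1.0700 = 0.8541 deg

0.8541 deg


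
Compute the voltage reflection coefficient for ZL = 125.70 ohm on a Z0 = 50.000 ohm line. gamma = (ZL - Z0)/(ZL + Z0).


gamma = (125.70 - 50.000) / (125.70 + 50.000) = 0.4308

0.4308


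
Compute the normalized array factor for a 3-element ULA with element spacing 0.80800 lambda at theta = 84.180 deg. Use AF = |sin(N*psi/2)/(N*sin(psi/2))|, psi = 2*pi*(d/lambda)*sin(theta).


psi = 2*pi*0.80800*sin(84.180 deg) = 5.050645 rad
AF = |sin(3*5.050645/2) / (3*sin(5.050645/2))| = 0.5546

0.5546


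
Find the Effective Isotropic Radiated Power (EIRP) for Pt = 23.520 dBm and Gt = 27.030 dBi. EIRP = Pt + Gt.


EIRP = Pt + Gt = 23.520 + 27.030 = 50.55 dBm

50.55 dBm


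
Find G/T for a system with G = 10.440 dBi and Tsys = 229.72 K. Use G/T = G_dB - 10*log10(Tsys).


G/T = 10.440 - 10*log10(229.72) = 10.440 - 23.61199 = -13.17 dB/K

-13.17 dB/K


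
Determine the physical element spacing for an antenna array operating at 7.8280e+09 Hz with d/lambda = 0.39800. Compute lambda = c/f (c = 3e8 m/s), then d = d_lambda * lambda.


lambda = c / f = 3.0000e+08 / 7.8280e+09 = 0.03832397 m
d = 0.39800 * 0.03832397 = 0.01525 m

0.01525 m


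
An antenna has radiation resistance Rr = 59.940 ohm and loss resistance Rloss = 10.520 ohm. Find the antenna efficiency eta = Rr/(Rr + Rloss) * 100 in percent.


eta = 59.940 / (59.940 + 10.520) * 100 = 85.07%

85.07%


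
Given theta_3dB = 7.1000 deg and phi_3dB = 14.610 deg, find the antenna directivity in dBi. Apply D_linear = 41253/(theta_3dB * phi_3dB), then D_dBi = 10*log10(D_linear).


D_linear = 41253 / (7.1000 * 14.610) = 397.6921
D_dBi = 10 * log10(397.6921) = 26.00 dBi

26.00 dBi


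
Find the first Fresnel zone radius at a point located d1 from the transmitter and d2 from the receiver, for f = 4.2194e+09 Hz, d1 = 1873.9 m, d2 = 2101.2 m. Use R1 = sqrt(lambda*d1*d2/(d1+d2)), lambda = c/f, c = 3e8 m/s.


lambda = c / f = 3.0000e+08 / 4.2194e+09 = 0.07110016 m
R1 = sqrt(0.07110016 * 1873.9 * 2101.2 / (1873.9 + 2101.2)) = 8.392 m

8.392 m


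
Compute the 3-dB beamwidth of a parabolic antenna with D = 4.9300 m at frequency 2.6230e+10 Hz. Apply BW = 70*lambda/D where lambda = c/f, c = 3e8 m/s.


lambda = c / f = 3.0000e+08 / 2.6230e+10 = 0.01143729 m
BW = 70 * 0.01143729 / 4.9300 = 0.1624 deg

0.1624 deg


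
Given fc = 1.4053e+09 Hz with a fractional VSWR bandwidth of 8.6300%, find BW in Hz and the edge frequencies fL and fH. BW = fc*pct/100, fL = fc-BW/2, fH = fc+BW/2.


BW = 1.4053e+09 * 8.6300/100 = 1.212774e+08 Hz
fL = 1.4053e+09 - 1.212774e+08/2 = 1.345e+09 Hz
fH = 1.4053e+09 + 1.212774e+08/2 = 1.466e+09 Hz

BW=1.213e+08 Hz, fL=1.345e+09 Hz, fH=1.466e+09 Hz


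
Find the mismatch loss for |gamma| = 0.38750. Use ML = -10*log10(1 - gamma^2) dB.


ML = -10 * log10(1 - 0.38750^2) = -10 * log10(0.84984375) = 0.7066 dB

0.7066 dB


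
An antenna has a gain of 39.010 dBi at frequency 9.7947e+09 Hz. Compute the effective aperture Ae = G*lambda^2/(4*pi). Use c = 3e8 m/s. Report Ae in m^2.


lambda = c / f = 3.0000e+08 / 9.7947e+09 = 0.03062881 m
G_linear = 10^(39.010/10) = 7961.594
Ae = G_linear * lambda^2 / (4*pi) = 7961.594 * 0.03062881^2 / (4*pi) = 0.5944 m^2

0.5944 m^2


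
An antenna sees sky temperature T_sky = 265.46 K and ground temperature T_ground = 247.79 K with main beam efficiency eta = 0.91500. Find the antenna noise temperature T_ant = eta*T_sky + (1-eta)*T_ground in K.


T_ant = 0.91500 * 265.46 + (1 - 0.91500) * 247.79 = 264.0 K

264.0 K


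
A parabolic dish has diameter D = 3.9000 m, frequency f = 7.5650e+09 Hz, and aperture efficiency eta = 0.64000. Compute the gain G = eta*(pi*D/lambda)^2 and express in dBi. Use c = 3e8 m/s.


lambda = c / f = 3.0000e+08 / 7.5650e+09 = 0.03965631 m
G_linear = 0.64000 * (pi * 3.9000 / 0.03965631)^2 = 61092.00
G_dBi = 10 * log10(61092.00) = 47.86 dBi

47.86 dBi


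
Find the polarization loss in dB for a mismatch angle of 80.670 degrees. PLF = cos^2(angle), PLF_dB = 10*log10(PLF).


PLF_linear = cos^2(80.670 deg) = 0.02628306
PLF_dB = 10 * log10(0.02628306) = -15.80 dB

-15.80 dB


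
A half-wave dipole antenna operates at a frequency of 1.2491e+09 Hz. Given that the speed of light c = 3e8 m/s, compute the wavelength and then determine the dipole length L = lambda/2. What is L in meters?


lambda = c / f = 3.0000e+08 / 1.2491e+09 = 0.2401729 m
L = lambda / 2 = 0.2401729 / 2 = 0.1201 m

0.1201 m


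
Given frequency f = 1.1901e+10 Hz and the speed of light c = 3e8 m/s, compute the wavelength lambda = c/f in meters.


lambda = c / f = 3.0000e+08 / 1.1901e+10 = 0.02521 m

0.02521 m


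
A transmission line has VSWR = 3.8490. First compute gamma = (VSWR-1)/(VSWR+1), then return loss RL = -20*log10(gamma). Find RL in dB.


gamma = (3.8490 - 1) / (3.8490 + 1) = 0.5875438
RL = -20 * log10(0.5875438) = 4.619 dB

4.619 dB


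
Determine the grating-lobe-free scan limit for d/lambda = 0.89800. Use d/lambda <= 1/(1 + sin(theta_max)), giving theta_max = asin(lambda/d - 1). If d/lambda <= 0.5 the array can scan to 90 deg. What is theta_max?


lambda/d - 1 = 1/0.89800 - 1 = 0.1135857
theta_max = asin(0.1135857) = 6.522 deg

6.522 deg


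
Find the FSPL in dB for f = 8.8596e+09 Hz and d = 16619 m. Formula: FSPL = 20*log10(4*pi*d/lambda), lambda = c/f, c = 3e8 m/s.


lambda = c / f = 3.0000e+08 / 8.8596e+09 = 0.03386157 m
FSPL = 20 * log10(4*pi*16619/0.03386157) = 135.8 dB

135.8 dB


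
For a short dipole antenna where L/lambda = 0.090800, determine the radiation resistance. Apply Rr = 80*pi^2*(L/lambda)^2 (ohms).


Rr = 80 * pi^2 * (0.090800)^2 = 80 * 9.869604 * 8.244640e-03 = 6.510 ohm

6.510 ohm


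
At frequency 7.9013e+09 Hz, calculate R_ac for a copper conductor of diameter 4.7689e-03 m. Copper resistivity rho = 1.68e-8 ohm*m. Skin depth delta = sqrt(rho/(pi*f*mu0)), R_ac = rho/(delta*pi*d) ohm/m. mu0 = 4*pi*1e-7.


delta = sqrt(1.68e-8 / (pi * 7.9013e+09 * 4*pi*1e-7)) = 7.338808e-07 m
R_ac = 1.68e-8 / (7.338808e-07 * pi * 4.7689e-03) = 1.528 ohm/m

1.528 ohm/m


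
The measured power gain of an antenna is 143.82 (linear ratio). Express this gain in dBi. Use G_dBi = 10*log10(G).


G_dBi = 10 * log10(143.82) = 21.58 dBi

21.58 dBi


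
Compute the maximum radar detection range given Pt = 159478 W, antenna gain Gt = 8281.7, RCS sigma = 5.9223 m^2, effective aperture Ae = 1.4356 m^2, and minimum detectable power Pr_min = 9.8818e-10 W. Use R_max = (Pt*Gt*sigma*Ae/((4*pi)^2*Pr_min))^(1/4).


R^4 = 159478*8281.7*5.9223*1.4356 / ((4*pi)^2 * 9.8818e-10) = 7.195953e+16
R_max = 7.195953e+16^0.25 = 16378 m

16378 m


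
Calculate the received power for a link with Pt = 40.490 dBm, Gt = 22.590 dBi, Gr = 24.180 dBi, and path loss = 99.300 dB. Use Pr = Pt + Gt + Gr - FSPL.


Pr = 40.490 + 22.590 + 24.180 - 99.300 = -12.04 dBm

-12.04 dBm


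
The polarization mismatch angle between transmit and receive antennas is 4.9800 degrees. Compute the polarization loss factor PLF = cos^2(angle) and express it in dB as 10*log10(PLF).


PLF_linear = cos^2(4.9800 deg) = 0.9924644
PLF_dB = 10 * log10(0.9924644) = -0.03285 dB

-0.03285 dB


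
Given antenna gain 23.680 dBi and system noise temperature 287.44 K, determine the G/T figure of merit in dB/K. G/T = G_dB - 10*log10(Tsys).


G/T = 23.680 - 10*log10(287.44) = 23.680 - 24.58547 = -0.9055 dB/K

-0.9055 dB/K


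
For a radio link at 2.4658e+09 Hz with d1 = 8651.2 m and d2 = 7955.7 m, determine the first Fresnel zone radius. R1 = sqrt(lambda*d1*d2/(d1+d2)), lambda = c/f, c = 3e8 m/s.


lambda = c / f = 3.0000e+08 / 2.4658e+09 = 0.1216644 m
R1 = sqrt(0.1216644 * 8651.2 * 7955.7 / (8651.2 + 7955.7)) = 22.46 m

22.46 m


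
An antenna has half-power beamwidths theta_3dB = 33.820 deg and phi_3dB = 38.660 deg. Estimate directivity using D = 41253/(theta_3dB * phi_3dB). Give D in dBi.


D_linear = 41253 / (33.820 * 38.660) = 31.55151
D_dBi = 10 * log10(31.55151) = 14.99 dBi

14.99 dBi


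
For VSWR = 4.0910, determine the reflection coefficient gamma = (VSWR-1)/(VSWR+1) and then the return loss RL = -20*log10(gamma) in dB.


gamma = (4.0910 - 1) / (4.0910 + 1) = 0.6071499
RL = -20 * log10(0.6071499) = 4.334 dB

4.334 dB


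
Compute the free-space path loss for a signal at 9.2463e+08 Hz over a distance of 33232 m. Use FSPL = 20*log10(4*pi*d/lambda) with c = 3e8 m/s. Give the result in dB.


lambda = c / f = 3.0000e+08 / 9.2463e+08 = 0.3244541 m
FSPL = 20 * log10(4*pi*33232/0.3244541) = 122.2 dB

122.2 dB


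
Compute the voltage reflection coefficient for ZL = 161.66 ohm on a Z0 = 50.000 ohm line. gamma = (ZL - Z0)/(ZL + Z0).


gamma = (161.66 - 50.000) / (161.66 + 50.000) = 0.5275

0.5275


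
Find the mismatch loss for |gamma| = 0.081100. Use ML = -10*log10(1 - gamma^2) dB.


ML = -10 * log10(1 - 0.081100^2) = -10 * log10(0.99342279) = 0.02866 dB

0.02866 dB


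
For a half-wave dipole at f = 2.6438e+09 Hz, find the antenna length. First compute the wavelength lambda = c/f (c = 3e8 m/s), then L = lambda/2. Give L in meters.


lambda = c / f = 3.0000e+08 / 2.6438e+09 = 0.1134730 m
L = lambda / 2 = 0.1134730 / 2 = 0.05674 m

0.05674 m


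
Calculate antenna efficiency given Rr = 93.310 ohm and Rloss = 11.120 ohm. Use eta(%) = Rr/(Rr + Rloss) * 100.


eta = 93.310 / (93.310 + 11.120) * 100 = 89.35%

89.35%


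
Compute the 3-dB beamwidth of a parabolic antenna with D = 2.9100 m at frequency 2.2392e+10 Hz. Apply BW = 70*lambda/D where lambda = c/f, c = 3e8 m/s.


lambda = c / f = 3.0000e+08 / 2.2392e+10 = 0.01339764 m
BW = 70 * 0.01339764 / 2.9100 = 0.3223 deg

0.3223 deg


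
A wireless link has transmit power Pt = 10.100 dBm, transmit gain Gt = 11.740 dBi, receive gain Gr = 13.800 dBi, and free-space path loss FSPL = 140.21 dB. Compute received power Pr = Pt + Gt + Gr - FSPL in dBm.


Pr = 10.100 + 11.740 + 13.800 - 140.21 = -104.57 dBm

-104.57 dBm


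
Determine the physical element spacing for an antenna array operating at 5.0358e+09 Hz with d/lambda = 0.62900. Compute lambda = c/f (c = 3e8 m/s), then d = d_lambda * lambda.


lambda = c / f = 3.0000e+08 / 5.0358e+09 = 0.05957345 m
d = 0.62900 * 0.05957345 = 0.03747 m

0.03747 m


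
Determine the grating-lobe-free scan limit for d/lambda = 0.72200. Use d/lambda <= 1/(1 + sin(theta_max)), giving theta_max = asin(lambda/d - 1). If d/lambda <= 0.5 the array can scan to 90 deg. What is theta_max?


lambda/d - 1 = 1/0.72200 - 1 = 0.3850416
theta_max = asin(0.3850416) = 22.65 deg

22.65 deg


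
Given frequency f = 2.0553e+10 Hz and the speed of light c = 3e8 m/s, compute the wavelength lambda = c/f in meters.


lambda = c / f = 3.0000e+08 / 2.0553e+10 = 0.01460 m

0.01460 m


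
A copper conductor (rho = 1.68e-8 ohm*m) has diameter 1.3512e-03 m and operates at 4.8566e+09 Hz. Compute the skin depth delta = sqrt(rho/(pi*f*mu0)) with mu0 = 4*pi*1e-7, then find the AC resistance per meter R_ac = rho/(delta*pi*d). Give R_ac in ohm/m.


delta = sqrt(1.68e-8 / (pi * 4.8566e+09 * 4*pi*1e-7)) = 9.360706e-07 m
R_ac = 1.68e-8 / (9.360706e-07 * pi * 1.3512e-03) = 4.228 ohm/m

4.228 ohm/m


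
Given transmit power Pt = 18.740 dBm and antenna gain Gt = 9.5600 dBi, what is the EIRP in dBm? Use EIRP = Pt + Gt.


EIRP = Pt + Gt = 18.740 + 9.5600 = 28.30 dBm

28.30 dBm


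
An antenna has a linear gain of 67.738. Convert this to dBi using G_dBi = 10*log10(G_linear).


G_dBi = 10 * log10(67.738) = 18.31 dBi

18.31 dBi


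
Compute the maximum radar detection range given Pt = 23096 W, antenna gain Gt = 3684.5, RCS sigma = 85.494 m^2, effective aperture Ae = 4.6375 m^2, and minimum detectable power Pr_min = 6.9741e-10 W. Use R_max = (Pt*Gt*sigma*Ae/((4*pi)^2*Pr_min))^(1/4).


R^4 = 23096*3684.5*85.494*4.6375 / ((4*pi)^2 * 6.9741e-10) = 3.063564e+17
R_max = 3.063564e+17^0.25 = 23526 m

23526 m


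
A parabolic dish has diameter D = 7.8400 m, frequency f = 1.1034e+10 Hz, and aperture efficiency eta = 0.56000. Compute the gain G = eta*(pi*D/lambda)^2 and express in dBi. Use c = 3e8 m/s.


lambda = c / f = 3.0000e+08 / 1.1034e+10 = 0.02718869 m
G_linear = 0.56000 * (pi * 7.8400 / 0.02718869)^2 = 459561.2
G_dBi = 10 * log10(459561.2) = 56.62 dBi

56.62 dBi


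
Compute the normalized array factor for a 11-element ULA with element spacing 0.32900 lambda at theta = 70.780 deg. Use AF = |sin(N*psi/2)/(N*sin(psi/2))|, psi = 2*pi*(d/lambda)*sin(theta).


psi = 2*pi*0.32900*sin(70.780 deg) = 1.951947 rad
AF = |sin(11*1.951947/2) / (11*sin(1.951947/2))| = 0.1061

0.1061


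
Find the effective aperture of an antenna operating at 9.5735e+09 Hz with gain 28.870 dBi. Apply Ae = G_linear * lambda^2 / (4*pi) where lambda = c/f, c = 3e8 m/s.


lambda = c / f = 3.0000e+08 / 9.5735e+09 = 0.03133650 m
G_linear = 10^(28.870/10) = 770.9035
Ae = G_linear * lambda^2 / (4*pi) = 770.9035 * 0.03133650^2 / (4*pi) = 0.06024 m^2

0.06024 m^2


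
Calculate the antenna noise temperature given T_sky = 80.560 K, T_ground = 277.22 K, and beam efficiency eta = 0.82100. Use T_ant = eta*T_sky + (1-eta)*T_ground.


T_ant = 0.82100 * 80.560 + (1 - 0.82100) * 277.22 = 115.8 K

115.8 K


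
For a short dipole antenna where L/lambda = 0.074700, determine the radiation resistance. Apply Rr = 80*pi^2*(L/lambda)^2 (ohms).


Rr = 80 * pi^2 * (0.074700)^2 = 80 * 9.869604 * 5.580090e-03 = 4.406 ohm

4.406 ohm


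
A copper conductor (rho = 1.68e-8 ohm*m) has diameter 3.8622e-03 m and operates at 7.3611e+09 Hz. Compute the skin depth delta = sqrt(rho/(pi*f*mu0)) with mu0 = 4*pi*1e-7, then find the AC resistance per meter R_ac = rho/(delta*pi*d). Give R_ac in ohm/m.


delta = sqrt(1.68e-8 / (pi * 7.3611e+09 * 4*pi*1e-7)) = 7.603323e-07 m
R_ac = 1.68e-8 / (7.603323e-07 * pi * 3.8622e-03) = 1.821 ohm/m

1.821 ohm/m


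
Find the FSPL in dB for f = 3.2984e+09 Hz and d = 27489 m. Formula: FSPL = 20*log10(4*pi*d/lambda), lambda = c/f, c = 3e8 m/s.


lambda = c / f = 3.0000e+08 / 3.2984e+09 = 0.09095319 m
FSPL = 20 * log10(4*pi*27489/0.09095319) = 131.6 dB

131.6 dB


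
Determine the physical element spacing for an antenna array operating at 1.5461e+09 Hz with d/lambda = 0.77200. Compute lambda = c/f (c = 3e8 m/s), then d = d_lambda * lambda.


lambda = c / f = 3.0000e+08 / 1.5461e+09 = 0.1940366 m
d = 0.77200 * 0.1940366 = 0.1498 m

0.1498 m


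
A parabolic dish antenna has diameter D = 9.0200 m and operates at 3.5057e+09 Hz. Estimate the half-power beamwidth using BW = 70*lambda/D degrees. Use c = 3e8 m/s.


lambda = c / f = 3.0000e+08 / 3.5057e+09 = 0.08557492 m
BW = 70 * 0.08557492 / 9.0200 = 0.6641 deg

0.6641 deg


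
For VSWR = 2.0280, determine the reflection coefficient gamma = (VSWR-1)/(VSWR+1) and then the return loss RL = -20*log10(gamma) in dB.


gamma = (2.0280 - 1) / (2.0280 + 1) = 0.3394980
RL = -20 * log10(0.3394980) = 9.383 dB

9.383 dB


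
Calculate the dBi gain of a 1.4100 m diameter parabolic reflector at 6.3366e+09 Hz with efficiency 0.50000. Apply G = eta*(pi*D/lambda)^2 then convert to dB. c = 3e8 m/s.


lambda = c / f = 3.0000e+08 / 6.3366e+09 = 0.04734400 m
G_linear = 0.50000 * (pi * 1.4100 / 0.04734400)^2 = 4377.015
G_dBi = 10 * log10(4377.015) = 36.41 dBi

36.41 dBi


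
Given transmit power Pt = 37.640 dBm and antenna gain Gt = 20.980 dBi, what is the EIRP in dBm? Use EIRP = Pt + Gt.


EIRP = Pt + Gt = 37.640 + 20.980 = 58.62 dBm

58.62 dBm


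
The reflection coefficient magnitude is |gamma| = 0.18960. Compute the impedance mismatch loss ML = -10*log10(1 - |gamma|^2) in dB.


ML = -10 * log10(1 - 0.18960^2) = -10 * log10(0.96405184) = 0.1590 dB

0.1590 dB


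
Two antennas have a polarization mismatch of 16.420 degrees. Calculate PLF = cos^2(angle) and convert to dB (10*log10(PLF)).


PLF_linear = cos^2(16.420 deg) = 0.9200941
PLF_dB = 10 * log10(0.9200941) = -0.3617 dB

-0.3617 dB


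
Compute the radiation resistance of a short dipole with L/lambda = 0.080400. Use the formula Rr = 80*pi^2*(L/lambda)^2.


Rr = 80 * pi^2 * (0.080400)^2 = 80 * 9.869604 * 6.464160e-03 = 5.104 ohm

5.104 ohm


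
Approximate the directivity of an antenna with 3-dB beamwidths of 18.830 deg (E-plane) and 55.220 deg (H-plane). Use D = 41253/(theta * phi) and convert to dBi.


D_linear = 41253 / (18.830 * 55.220) = 39.67426
D_dBi = 10 * log10(39.67426) = 15.99 dBi

15.99 dBi


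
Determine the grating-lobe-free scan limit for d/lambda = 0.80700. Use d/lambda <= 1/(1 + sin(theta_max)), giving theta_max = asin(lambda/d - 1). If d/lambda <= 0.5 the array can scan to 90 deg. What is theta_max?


lambda/d - 1 = 1/0.80700 - 1 = 0.2391574
theta_max = asin(0.2391574) = 13.84 deg

13.84 deg


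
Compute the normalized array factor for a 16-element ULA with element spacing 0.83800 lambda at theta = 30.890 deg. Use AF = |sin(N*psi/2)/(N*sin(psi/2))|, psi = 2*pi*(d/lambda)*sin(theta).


psi = 2*pi*0.83800*sin(30.890 deg) = 2.703165 rad
AF = |sin(16*2.703165/2) / (16*sin(2.703165/2))| = 0.02291

0.02291


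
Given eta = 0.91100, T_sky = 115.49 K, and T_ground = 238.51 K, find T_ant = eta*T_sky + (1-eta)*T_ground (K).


T_ant = 0.91100 * 115.49 + (1 - 0.91100) * 238.51 = 126.4 K

126.4 K


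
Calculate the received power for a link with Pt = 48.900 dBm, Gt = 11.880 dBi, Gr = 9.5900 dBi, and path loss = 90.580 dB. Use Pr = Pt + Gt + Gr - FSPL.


Pr = 48.900 + 11.880 + 9.5900 - 90.580 = -20.21 dBm

-20.21 dBm


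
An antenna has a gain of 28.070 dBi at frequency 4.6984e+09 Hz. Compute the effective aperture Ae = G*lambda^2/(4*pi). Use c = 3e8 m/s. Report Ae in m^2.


lambda = c / f = 3.0000e+08 / 4.6984e+09 = 0.06385152 m
G_linear = 10^(28.070/10) = 641.2096
Ae = G_linear * lambda^2 / (4*pi) = 641.2096 * 0.06385152^2 / (4*pi) = 0.2080 m^2

0.2080 m^2


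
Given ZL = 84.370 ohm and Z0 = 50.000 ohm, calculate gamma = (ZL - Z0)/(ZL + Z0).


gamma = (84.370 - 50.000) / (84.370 + 50.000) = 0.2558

0.2558


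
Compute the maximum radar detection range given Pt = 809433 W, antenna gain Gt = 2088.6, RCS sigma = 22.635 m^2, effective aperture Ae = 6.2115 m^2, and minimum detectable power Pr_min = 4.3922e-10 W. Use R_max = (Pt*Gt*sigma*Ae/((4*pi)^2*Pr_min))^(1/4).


R^4 = 809433*2088.6*22.635*6.2115 / ((4*pi)^2 * 4.3922e-10) = 3.426978e+18
R_max = 3.426978e+18^0.25 = 43026 m

43026 m


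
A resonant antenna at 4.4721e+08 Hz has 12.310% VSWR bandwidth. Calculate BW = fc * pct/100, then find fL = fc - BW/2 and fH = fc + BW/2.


BW = 4.4721e+08 * 12.310/100 = 5.505155e+07 Hz
fL = 4.4721e+08 - 5.505155e+07/2 = 4.197e+08 Hz
fH = 4.4721e+08 + 5.505155e+07/2 = 4.747e+08 Hz

BW=5.505e+07 Hz, fL=4.197e+08 Hz, fH=4.747e+08 Hz


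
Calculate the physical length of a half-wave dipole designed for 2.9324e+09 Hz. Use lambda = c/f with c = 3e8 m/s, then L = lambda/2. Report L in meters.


lambda = c / f = 3.0000e+08 / 2.9324e+09 = 0.1023053 m
L = lambda / 2 = 0.1023053 / 2 = 0.05115 m

0.05115 m


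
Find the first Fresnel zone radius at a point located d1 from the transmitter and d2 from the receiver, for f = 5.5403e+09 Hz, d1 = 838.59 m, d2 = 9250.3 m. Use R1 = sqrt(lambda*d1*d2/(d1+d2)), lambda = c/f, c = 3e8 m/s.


lambda = c / f = 3.0000e+08 / 5.5403e+09 = 0.05414869 m
R1 = sqrt(0.05414869 * 838.59 * 9250.3 / (838.59 + 9250.3)) = 6.452 m

6.452 m


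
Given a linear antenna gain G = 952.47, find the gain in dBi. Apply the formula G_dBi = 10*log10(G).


G_dBi = 10 * log10(952.47) = 29.79 dBi

29.79 dBi


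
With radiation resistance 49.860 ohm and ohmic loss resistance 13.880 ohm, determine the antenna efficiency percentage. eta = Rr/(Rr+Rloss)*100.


eta = 49.860 / (49.860 + 13.880) * 100 = 78.22%

78.22%


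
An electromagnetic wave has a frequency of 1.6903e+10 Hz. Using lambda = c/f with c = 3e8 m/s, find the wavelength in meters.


lambda = c / f = 3.0000e+08 / 1.6903e+10 = 0.01775 m

0.01775 m


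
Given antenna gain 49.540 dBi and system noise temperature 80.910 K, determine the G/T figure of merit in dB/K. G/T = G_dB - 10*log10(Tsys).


G/T = 49.540 - 10*log10(80.910) = 49.540 - 19.08002 = 30.46 dB/K

30.46 dB/K


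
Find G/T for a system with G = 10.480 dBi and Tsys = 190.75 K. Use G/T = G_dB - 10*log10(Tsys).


G/T = 10.480 - 10*log10(190.75) = 10.480 - 22.80465 = -12.32 dB/K

-12.32 dB/K


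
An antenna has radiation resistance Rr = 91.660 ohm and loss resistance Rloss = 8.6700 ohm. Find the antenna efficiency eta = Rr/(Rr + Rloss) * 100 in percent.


eta = 91.660 / (91.660 + 8.6700) * 100 = 91.36%

91.36%


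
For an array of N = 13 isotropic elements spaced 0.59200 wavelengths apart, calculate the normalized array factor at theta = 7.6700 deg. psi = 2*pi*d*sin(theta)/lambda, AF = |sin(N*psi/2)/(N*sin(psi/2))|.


psi = 2*pi*0.59200*sin(7.6700 deg) = 0.4964510 rad
AF = |sin(13*0.4964510/2) / (13*sin(0.4964510/2))| = 0.02669

0.02669


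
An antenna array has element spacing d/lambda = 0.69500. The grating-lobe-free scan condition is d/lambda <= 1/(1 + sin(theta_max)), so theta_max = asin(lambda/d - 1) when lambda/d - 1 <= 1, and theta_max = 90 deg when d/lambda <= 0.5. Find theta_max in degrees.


lambda/d - 1 = 1/0.69500 - 1 = 0.4388489
theta_max = asin(0.4388489) = 26.03 deg

26.03 deg


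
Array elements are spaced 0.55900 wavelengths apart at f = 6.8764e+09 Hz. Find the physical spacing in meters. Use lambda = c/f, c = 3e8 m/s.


lambda = c / f = 3.0000e+08 / 6.8764e+09 = 0.04362748 m
d = 0.55900 * 0.04362748 = 0.02439 m

0.02439 m


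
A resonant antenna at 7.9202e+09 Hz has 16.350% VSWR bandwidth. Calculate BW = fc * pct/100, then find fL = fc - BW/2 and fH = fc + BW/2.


BW = 7.9202e+09 * 16.350/100 = 1.294953e+09 Hz
fL = 7.9202e+09 - 1.294953e+09/2 = 7.273e+09 Hz
fH = 7.9202e+09 + 1.294953e+09/2 = 8.568e+09 Hz

BW=1.295e+09 Hz, fL=7.273e+09 Hz, fH=8.568e+09 Hz


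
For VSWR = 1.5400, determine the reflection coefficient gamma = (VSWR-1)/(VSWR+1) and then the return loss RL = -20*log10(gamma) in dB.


gamma = (1.5400 - 1) / (1.5400 + 1) = 0.2125984
RL = -20 * log10(0.2125984) = 13.45 dB

13.45 dB


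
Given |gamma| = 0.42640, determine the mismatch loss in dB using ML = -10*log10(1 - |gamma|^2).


ML = -10 * log10(1 - 0.42640^2) = -10 * log10(0.81818304) = 0.8715 dB

0.8715 dB


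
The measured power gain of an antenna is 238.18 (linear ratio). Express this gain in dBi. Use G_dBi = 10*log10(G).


G_dBi = 10 * log10(238.18) = 23.77 dBi

23.77 dBi


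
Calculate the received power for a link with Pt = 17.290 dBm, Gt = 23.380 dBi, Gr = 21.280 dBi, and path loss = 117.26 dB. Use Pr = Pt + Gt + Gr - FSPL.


Pr = 17.290 + 23.380 + 21.280 - 117.26 = -55.31 dBm

-55.31 dBm


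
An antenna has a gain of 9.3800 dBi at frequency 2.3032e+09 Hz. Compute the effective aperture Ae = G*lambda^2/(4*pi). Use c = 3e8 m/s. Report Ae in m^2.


lambda = c / f = 3.0000e+08 / 2.3032e+09 = 0.1302536 m
G_linear = 10^(9.3800/10) = 8.669619
Ae = G_linear * lambda^2 / (4*pi) = 8.669619 * 0.1302536^2 / (4*pi) = 0.01170 m^2

0.01170 m^2


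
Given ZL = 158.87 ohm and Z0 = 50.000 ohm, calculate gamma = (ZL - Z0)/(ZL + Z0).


gamma = (158.87 - 50.000) / (158.87 + 50.000) = 0.5212

0.5212


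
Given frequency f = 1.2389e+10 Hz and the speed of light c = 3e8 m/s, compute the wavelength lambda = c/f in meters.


lambda = c / f = 3.0000e+08 / 1.2389e+10 = 0.02422 m

0.02422 m


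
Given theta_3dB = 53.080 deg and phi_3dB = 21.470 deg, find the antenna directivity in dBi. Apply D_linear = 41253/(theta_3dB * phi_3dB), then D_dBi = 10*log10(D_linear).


D_linear = 41253 / (53.080 * 21.470) = 36.19867
D_dBi = 10 * log10(36.19867) = 15.59 dBi

15.59 dBi


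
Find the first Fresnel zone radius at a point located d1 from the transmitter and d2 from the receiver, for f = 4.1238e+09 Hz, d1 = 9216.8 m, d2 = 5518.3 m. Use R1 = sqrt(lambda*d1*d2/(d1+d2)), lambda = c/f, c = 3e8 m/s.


lambda = c / f = 3.0000e+08 / 4.1238e+09 = 0.07274844 m
R1 = sqrt(0.07274844 * 9216.8 * 5518.3 / (9216.8 + 5518.3)) = 15.85 m

15.85 m


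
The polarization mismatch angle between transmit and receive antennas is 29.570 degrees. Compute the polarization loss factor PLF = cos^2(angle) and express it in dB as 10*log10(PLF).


PLF_linear = cos^2(29.570 deg) = 0.7564710
PLF_dB = 10 * log10(0.7564710) = -1.212 dB

-1.212 dB


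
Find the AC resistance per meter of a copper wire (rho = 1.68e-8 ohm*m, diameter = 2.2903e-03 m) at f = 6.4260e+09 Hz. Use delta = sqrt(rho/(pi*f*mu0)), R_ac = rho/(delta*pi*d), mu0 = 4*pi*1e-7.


delta = sqrt(1.68e-8 / (pi * 6.4260e+09 * 4*pi*1e-7)) = 8.137751e-07 m
R_ac = 1.68e-8 / (8.137751e-07 * pi * 2.2903e-03) = 2.869 ohm/m

2.869 ohm/m


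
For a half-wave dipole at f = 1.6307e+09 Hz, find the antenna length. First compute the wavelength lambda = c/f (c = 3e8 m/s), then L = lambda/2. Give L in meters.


lambda = c / f = 3.0000e+08 / 1.6307e+09 = 0.1839701 m
L = lambda / 2 = 0.1839701 / 2 = 0.09199 m

0.09199 m


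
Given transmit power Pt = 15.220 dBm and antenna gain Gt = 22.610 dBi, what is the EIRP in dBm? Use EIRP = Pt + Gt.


EIRP = Pt + Gt = 15.220 + 22.610 = 37.83 dBm

37.83 dBm


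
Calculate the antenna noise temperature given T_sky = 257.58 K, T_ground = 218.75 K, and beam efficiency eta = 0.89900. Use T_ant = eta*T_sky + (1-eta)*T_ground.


T_ant = 0.89900 * 257.58 + (1 - 0.89900) * 218.75 = 253.7 K

253.7 K


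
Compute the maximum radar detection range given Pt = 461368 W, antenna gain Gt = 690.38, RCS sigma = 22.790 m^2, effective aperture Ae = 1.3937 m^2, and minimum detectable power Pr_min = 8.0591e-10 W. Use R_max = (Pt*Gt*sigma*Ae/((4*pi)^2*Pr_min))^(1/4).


R^4 = 461368*690.38*22.790*1.3937 / ((4*pi)^2 * 8.0591e-10) = 7.949559e+16
R_max = 7.949559e+16^0.25 = 16791 m

16791 m


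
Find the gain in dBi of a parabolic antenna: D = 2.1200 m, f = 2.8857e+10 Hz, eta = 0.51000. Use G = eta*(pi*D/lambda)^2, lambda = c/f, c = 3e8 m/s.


lambda = c / f = 3.0000e+08 / 2.8857e+10 = 0.01039609 m
G_linear = 0.51000 * (pi * 2.1200 / 0.01039609)^2 = 209315.6
G_dBi = 10 * log10(209315.6) = 53.21 dBi

53.21 dBi


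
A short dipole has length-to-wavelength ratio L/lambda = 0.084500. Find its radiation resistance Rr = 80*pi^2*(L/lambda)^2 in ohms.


Rr = 80 * pi^2 * (0.084500)^2 = 80 * 9.869604 * 7.140250e-03 = 5.638 ohm

5.638 ohm


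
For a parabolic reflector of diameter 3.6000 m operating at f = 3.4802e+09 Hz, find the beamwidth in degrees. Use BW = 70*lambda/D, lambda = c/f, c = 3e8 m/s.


lambda = c / f = 3.0000e+08 / 3.4802e+09 = 0.08620194 m
BW = 70 * 0.08620194 / 3.6000 = 1.676 deg

1.676 deg


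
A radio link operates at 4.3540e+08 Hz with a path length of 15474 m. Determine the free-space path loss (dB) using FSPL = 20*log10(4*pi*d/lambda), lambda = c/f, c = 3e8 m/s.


lambda = c / f = 3.0000e+08 / 4.3540e+08 = 0.6890216 m
FSPL = 20 * log10(4*pi*15474/0.6890216) = 109.0 dB

109.0 dB


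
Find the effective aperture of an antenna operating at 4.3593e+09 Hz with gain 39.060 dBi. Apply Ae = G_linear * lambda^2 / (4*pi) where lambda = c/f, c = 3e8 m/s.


lambda = c / f = 3.0000e+08 / 4.3593e+09 = 0.06881839 m
G_linear = 10^(39.060/10) = 8053.784
Ae = G_linear * lambda^2 / (4*pi) = 8053.784 * 0.06881839^2 / (4*pi) = 3.035 m^2

3.035 m^2


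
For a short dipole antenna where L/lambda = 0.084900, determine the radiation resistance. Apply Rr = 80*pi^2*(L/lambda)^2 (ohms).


Rr = 80 * pi^2 * (0.084900)^2 = 80 * 9.869604 * 7.208010e-03 = 5.691 ohm

5.691 ohm


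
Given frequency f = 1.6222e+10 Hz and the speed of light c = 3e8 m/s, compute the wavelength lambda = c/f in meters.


lambda = c / f = 3.0000e+08 / 1.6222e+10 = 0.01849 m

0.01849 m


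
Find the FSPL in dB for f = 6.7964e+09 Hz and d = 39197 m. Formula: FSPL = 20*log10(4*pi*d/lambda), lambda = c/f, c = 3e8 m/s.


lambda = c / f = 3.0000e+08 / 6.7964e+09 = 0.04414102 m
FSPL = 20 * log10(4*pi*39197/0.04414102) = 141.0 dB

141.0 dB


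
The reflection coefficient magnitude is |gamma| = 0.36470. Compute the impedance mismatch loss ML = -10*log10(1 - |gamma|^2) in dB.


ML = -10 * log10(1 - 0.36470^2) = -10 * log10(0.86699391) = 0.6198 dB

0.6198 dB


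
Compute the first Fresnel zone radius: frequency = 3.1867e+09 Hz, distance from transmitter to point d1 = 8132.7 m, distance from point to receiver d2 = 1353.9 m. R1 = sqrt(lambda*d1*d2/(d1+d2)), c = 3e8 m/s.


lambda = c / f = 3.0000e+08 / 3.1867e+09 = 0.09414127 m
R1 = sqrt(0.09414127 * 8132.7 * 1353.9 / (8132.7 + 1353.9)) = 10.45 m

10.45 m


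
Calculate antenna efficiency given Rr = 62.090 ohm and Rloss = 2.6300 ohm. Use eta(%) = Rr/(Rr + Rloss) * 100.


eta = 62.090 / (62.090 + 2.6300) * 100 = 95.94%

95.94%


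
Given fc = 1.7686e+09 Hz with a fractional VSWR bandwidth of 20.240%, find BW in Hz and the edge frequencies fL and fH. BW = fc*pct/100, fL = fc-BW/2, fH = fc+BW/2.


BW = 1.7686e+09 * 20.240/100 = 3.579646e+08 Hz
fL = 1.7686e+09 - 3.579646e+08/2 = 1.590e+09 Hz
fH = 1.7686e+09 + 3.579646e+08/2 = 1.948e+09 Hz

BW=3.580e+08 Hz, fL=1.590e+09 Hz, fH=1.948e+09 Hz


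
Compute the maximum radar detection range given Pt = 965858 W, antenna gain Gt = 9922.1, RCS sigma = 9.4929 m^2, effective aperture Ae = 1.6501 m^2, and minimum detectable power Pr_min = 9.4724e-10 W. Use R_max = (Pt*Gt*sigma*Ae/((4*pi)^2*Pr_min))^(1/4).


R^4 = 965858*9922.1*9.4929*1.6501 / ((4*pi)^2 * 9.4724e-10) = 1.003567e+18
R_max = 1.003567e+18^0.25 = 31651 m

31651 m


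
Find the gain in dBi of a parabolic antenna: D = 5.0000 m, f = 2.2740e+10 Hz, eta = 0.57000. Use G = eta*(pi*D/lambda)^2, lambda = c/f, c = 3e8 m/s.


lambda = c / f = 3.0000e+08 / 2.2740e+10 = 0.01319261 m
G_linear = 0.57000 * (pi * 5.0000 / 0.01319261)^2 = 808077.8
G_dBi = 10 * log10(808077.8) = 59.07 dBi

59.07 dBi


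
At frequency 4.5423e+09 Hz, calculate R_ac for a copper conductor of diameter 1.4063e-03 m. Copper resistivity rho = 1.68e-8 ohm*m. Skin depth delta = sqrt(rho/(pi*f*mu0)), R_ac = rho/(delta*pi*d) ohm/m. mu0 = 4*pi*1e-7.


delta = sqrt(1.68e-8 / (pi * 4.5423e+09 * 4*pi*1e-7)) = 9.679142e-07 m
R_ac = 1.68e-8 / (9.679142e-07 * pi * 1.4063e-03) = 3.929 ohm/m

3.929 ohm/m


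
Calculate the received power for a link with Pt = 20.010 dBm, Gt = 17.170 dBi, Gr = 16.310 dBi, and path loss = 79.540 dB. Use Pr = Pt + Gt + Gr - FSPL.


Pr = 20.010 + 17.170 + 16.310 - 79.540 = -26.05 dBm

-26.05 dBm


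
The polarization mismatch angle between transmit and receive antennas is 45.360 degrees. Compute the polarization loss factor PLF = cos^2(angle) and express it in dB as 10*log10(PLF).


PLF_linear = cos^2(45.360 deg) = 0.4937170
PLF_dB = 10 * log10(0.4937170) = -3.065 dB

-3.065 dB


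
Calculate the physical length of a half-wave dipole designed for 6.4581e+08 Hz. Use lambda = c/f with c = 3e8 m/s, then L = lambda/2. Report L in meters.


lambda = c / f = 3.0000e+08 / 6.4581e+08 = 0.4645329 m
L = lambda / 2 = 0.4645329 / 2 = 0.2323 m

0.2323 m


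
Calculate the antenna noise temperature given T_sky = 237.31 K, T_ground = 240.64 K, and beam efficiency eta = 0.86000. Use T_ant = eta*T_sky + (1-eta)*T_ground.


T_ant = 0.86000 * 237.31 + (1 - 0.86000) * 240.64 = 237.8 K

237.8 K


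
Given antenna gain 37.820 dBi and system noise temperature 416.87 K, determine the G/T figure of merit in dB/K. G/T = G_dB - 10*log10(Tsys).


G/T = 37.820 - 10*log10(416.87) = 37.820 - 26.20001 = 11.62 dB/K

11.62 dB/K


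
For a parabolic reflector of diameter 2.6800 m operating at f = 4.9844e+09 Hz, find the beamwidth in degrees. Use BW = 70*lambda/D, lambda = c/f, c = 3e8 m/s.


lambda = c / f = 3.0000e+08 / 4.9844e+09 = 0.06018779 m
BW = 70 * 0.06018779 / 2.6800 = 1.572 deg

1.572 deg
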